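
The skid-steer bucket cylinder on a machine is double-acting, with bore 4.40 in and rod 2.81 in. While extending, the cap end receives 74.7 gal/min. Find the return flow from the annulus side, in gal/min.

Cap-side area A_cap = π/4 × (4.40 in)² = 15.21 in^2
Rod-side annular area A_ann = π/4 × (4.40² − 2.81²) = 9.004 in^2
Piston speed v = Q_in/A_cap; rod-end outflow Q_out = v × A_ann = Q_in × A_ann/A_cap.

Q_out ≈ 44.2 gal/min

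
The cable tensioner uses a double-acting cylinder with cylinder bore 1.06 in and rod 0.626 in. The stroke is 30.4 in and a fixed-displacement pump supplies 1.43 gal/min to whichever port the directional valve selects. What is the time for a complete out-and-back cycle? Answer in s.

t ≈ 8.05 s

Cap-side area A_cap = π/4 × (1.06 in)² = 0.8825 in^2
Rod-side annular area A_ann = π/4 × (1.06² − 0.626²) = 0.5747 in^2
t_ext = A_cap·L/Q = 4.873 s
t_ret = A_ann·L/Q = 3.173 s
t_cycle = t_ext + t_ret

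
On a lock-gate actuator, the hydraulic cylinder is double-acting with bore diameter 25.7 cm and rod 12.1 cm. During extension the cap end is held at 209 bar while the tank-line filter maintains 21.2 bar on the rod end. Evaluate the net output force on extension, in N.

Cap-side area A_cap = π/4 × (25.7 cm)² = 518.7 cm^2
Rod-side annular area A_ann = π/4 × (25.7² − 12.1²) = 403.8 cm^2
Net thrust = P_cap·A_cap − P_rod·A_ann = 1.084e6 N − 85600 N

F ≈ 9.99e5 N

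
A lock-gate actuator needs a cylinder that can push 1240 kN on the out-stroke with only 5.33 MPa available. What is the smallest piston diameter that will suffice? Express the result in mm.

Extension force acts on the full piston face: F = P × (π/4)D².
D = √(4F / (πP)) = √(4 × 1240 kN / (π × 5.33 MPa))

D ≈ 544 mm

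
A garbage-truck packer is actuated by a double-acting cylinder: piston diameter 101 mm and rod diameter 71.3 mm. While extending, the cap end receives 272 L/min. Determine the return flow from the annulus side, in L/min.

Cap-side area A_cap = π/4 × (101 mm)² = 8012 mm^2
Rod-side annular area A_ann = π/4 × (101² − 71.3²) = 4019 mm^2
Piston speed v = Q_in/A_cap; rod-end outflow Q_out = v × A_ann = Q_in × A_ann/A_cap.

Q_out ≈ 136 L/min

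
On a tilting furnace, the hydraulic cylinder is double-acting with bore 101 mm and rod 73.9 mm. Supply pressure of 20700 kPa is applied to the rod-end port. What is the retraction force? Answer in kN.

Rod-side annular area A_ann = π/4 × (101² − 73.9²) = 3723 mm^2
On retraction the pressure acts on the annular area (bore minus rod).
F = P × A_ann

F ≈ 77.1 kN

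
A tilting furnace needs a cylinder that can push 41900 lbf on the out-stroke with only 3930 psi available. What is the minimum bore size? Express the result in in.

D ≈ 3.68 in

Extension force acts on the full piston face: F = P × (π/4)D².
D = √(4F / (πP)) = √(4 × 41900 lbf / (π × 3930 psi))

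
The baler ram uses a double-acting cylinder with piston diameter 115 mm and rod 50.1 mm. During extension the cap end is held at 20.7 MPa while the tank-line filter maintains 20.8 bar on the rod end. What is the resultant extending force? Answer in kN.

Cap-side area A_cap = π/4 × (115 mm)² = 10390 mm^2
Rod-side annular area A_ann = π/4 × (115² − 50.1²) = 8416 mm^2
Net thrust = P_cap·A_cap − P_rod·A_ann = 215.0 kN − 17.50 kN

F ≈ 198 kN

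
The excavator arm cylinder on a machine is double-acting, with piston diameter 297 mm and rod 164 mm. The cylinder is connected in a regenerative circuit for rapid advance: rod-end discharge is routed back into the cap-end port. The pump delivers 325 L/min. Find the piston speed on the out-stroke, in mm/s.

v ≈ 256 mm/s

In regeneration the rod-end outflow joins the pump flow into the cap end, so the net volume the pump must supply per unit advance equals the rod cross-section area.
Rod cross-section A_rod = π/4 × (164 mm)² = 21120 mm^2
v = Q_pump / A_rod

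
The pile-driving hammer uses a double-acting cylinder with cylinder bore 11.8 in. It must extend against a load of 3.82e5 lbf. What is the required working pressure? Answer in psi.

P ≈ 3490 psi

Cap-side area A_cap = π/4 × (11.8 in)² = 109.4 in^2
P = F / A = 3.82e5 lbf / A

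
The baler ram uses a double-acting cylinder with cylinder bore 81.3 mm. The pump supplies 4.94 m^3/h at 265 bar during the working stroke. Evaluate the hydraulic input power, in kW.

Hydraulic power = P × Q

W ≈ 36.4 kW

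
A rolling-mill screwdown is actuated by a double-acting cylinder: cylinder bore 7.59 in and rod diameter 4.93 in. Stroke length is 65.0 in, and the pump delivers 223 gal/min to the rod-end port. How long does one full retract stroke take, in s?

t ≈ 1.98 s

Rod-side annular area A_ann = π/4 × (7.59² − 4.93²) = 26.16 in^2
Swept volume V = A × L; t = V / Q = A·L / Q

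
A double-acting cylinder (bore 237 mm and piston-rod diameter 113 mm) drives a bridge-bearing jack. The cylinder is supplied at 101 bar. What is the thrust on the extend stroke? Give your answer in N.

F ≈ 4.46e5 N

Cap-side area A_cap = π/4 × (237 mm)² = 44120 mm^2
F = P × A_cap = 101 bar × A_cap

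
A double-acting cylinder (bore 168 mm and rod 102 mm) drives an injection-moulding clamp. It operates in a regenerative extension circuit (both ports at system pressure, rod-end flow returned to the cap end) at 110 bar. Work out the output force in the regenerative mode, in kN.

With equal pressure on both faces, forces on the annular region cancel; the net push is pressure × rod cross-section.
Rod cross-section A_rod = π/4 × (102 mm)² = 8171 mm^2
F = P × A_rod

F ≈ 89.9 kN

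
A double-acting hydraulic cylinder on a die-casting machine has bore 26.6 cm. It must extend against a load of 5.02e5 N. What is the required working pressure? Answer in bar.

P ≈ 90.3 bar

Cap-side area A_cap = π/4 × (26.6 cm)² = 555.7 cm^2
P = F / A = 5.02e5 N / A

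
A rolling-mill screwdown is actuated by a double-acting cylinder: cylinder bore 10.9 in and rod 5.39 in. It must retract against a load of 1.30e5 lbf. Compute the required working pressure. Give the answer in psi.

Rod-side annular area A_ann = π/4 × (10.9² − 5.39²) = 70.50 in^2
Retraction: pressure acts on the annular area.
P = F / A = 1.30e5 lbf / A

P ≈ 1840 psi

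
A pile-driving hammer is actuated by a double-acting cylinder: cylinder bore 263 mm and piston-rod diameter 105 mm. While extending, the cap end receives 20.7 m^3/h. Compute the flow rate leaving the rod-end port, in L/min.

Cap-side area A_cap = π/4 × (263 mm)² = 54330 mm^2
Rod-side annular area A_ann = π/4 × (263² − 105²) = 45670 mm^2
Piston speed v = Q_in/A_cap; rod-end outflow Q_out = v × A_ann = Q_in × A_ann/A_cap.

Q_out ≈ 290 L/min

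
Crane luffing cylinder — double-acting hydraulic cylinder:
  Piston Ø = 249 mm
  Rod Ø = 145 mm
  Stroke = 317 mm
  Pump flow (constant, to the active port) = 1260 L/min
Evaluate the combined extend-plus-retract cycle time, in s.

t ≈ 1.22 s

Cap-side area A_cap = π/4 × (249 mm)² = 48700 mm^2
Rod-side annular area A_ann = π/4 × (249² − 145²) = 32180 mm^2
t_ext = A_cap·L/Q = 0.7351 s
t_ret = A_ann·L/Q = 0.4858 s
t_cycle = t_ext + t_ret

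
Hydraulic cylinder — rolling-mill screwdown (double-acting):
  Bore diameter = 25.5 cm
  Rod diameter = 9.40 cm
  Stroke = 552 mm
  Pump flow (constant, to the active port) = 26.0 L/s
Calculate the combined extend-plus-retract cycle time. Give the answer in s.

t ≈ 2.02 s

Cap-side area A_cap = π/4 × (25.5 cm)² = 510.7 cm^2
Rod-side annular area A_ann = π/4 × (25.5² − 9.40²) = 441.3 cm^2
t_ext = A_cap·L/Q = 1.084 s
t_ret = A_ann·L/Q = 0.9369 s
t_cycle = t_ext + t_ret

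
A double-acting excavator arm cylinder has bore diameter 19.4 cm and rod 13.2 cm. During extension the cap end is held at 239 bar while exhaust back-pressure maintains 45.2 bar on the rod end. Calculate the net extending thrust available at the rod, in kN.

Cap-side area A_cap = π/4 × (19.4 cm)² = 295.6 cm^2
Rod-side annular area A_ann = π/4 × (19.4² − 13.2²) = 158.7 cm^2
Net thrust = P_cap·A_cap − P_rod·A_ann = 706.5 kN − 71.75 kN

F ≈ 635 kN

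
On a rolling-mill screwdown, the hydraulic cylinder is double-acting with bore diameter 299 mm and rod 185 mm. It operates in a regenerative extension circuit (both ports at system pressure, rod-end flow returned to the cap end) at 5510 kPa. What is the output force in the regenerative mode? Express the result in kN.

With equal pressure on both faces, forces on the annular region cancel; the net push is pressure × rod cross-section.
Rod cross-section A_rod = π/4 × (185 mm)² = 26880 mm^2
F = P × A_rod

F ≈ 148 kN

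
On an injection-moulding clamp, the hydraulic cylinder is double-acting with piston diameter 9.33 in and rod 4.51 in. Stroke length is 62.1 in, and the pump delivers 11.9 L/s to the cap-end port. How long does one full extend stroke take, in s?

t ≈ 5.85 s

Cap-side area A_cap = π/4 × (9.33 in)² = 68.37 in^2
Swept volume V = A × L; t = V / Q = A·L / Q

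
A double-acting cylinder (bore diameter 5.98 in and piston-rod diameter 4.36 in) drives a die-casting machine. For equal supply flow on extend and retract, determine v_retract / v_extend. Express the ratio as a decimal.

v_ret/v_ext ≈ 2.13

Cap-side area A_cap = π/4 × (5.98 in)² = 28.09 in^2
Rod-side annular area A_ann = π/4 × (5.98² − 4.36²) = 13.16 in^2
For equal Q, v ∝ 1/A, so v_ret/v_ext = A_cap/A_ann.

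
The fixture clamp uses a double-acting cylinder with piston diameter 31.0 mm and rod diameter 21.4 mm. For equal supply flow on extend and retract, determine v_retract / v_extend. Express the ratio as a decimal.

Cap-side area A_cap = π/4 × (31.0 mm)² = 754.8 mm^2
Rod-side annular area A_ann = π/4 × (31.0² − 21.4²) = 395.1 mm^2
For equal Q, v ∝ 1/A, so v_ret/v_ext = A_cap/A_ann.

v_ret/v_ext ≈ 1.91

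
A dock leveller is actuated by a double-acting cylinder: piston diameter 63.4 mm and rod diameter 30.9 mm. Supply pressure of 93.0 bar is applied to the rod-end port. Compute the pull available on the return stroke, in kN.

F ≈ 22.4 kN

Rod-side annular area A_ann = π/4 × (63.4² − 30.9²) = 2407 mm^2
On retraction the pressure acts on the annular area (bore minus rod).
F = P × A_ann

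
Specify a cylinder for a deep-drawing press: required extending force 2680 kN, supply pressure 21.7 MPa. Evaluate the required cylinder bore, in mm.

D ≈ 397 mm

Extension force acts on the full piston face: F = P × (π/4)D².
D = √(4F / (πP)) = √(4 × 2680 kN / (π × 21.7 MPa))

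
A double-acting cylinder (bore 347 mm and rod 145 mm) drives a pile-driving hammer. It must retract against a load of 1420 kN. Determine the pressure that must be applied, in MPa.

Rod-side annular area A_ann = π/4 × (347² − 145²) = 78060 mm^2
Retraction: pressure acts on the annular area.
P = F / A = 1420 kN / A

P ≈ 18.2 MPa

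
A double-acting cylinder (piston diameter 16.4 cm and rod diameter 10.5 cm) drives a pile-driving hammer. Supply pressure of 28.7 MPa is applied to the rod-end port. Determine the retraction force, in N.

F ≈ 3.58e5 N

Rod-side annular area A_ann = π/4 × (16.4² − 10.5²) = 124.7 cm^2
On retraction the pressure acts on the annular area (bore minus rod).
F = P × A_ann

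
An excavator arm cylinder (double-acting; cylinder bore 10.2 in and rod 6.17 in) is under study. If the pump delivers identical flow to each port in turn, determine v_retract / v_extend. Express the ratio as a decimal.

v_ret/v_ext ≈ 1.58

Cap-side area A_cap = π/4 × (10.2 in)² = 81.71 in^2
Rod-side annular area A_ann = π/4 × (10.2² − 6.17²) = 51.81 in^2
For equal Q, v ∝ 1/A, so v_ret/v_ext = A_cap/A_ann.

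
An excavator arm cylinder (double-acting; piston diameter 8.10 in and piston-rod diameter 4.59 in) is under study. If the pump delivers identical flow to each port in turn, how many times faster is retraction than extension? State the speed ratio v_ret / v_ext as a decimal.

v_ret/v_ext ≈ 1.47

Cap-side area A_cap = π/4 × (8.10 in)² = 51.53 in^2
Rod-side annular area A_ann = π/4 × (8.10² − 4.59²) = 34.98 in^2
For equal Q, v ∝ 1/A, so v_ret/v_ext = A_cap/A_ann.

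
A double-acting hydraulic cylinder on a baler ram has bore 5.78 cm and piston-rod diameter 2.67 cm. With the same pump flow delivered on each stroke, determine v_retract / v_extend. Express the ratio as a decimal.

Cap-side area A_cap = π/4 × (5.78 cm)² = 26.24 cm^2
Rod-side annular area A_ann = π/4 × (5.78² − 2.67²) = 20.64 cm^2
For equal Q, v ∝ 1/A, so v_ret/v_ext = A_cap/A_ann.

v_ret/v_ext ≈ 1.27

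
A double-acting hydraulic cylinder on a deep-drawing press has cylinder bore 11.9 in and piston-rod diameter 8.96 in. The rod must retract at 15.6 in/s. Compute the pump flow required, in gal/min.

Q ≈ 195 gal/min

Rod-side annular area A_ann = π/4 × (11.9² − 8.96²) = 48.17 in^2
Q = A × v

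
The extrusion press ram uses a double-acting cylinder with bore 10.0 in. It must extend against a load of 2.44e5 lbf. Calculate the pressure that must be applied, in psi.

Cap-side area A_cap = π/4 × (10.0 in)² = 78.54 in^2
P = F / A = 2.44e5 lbf / A

P ≈ 3110 psi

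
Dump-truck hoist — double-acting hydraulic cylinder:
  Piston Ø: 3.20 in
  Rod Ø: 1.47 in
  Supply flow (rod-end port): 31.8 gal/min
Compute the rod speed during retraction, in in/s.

Rod-side annular area A_ann = π/4 × (3.20² − 1.47²) = 6.345 in^2
Flow into the rod-end port fills the annular volume.
v = Q / A

v ≈ 19.3 in/s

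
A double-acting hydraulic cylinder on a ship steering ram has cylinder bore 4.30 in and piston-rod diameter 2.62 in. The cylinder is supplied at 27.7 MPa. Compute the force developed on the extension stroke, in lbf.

Cap-side area A_cap = π/4 × (4.30 in)² = 14.52 in^2
F = P × A_cap = 27.7 MPa × A_cap

F ≈ 58300 lbf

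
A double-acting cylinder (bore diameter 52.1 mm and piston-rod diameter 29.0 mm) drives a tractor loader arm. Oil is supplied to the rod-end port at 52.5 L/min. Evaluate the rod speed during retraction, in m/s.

v ≈ 0.595 m/s

Rod-side annular area A_ann = π/4 × (52.1² − 29.0²) = 1471 mm^2
Flow into the rod-end port fills the annular volume.
v = Q / A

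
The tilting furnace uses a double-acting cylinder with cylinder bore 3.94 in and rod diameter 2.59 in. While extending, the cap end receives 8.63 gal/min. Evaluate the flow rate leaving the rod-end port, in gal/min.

Cap-side area A_cap = π/4 × (3.94 in)² = 12.19 in^2
Rod-side annular area A_ann = π/4 × (3.94² − 2.59²) = 6.924 in^2
Piston speed v = Q_in/A_cap; rod-end outflow Q_out = v × A_ann = Q_in × A_ann/A_cap.

Q_out ≈ 4.90 gal/min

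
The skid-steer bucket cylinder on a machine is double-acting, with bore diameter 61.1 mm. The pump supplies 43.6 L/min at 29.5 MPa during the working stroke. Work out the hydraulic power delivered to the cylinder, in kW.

W ≈ 21.4 kW

Hydraulic power = P × Q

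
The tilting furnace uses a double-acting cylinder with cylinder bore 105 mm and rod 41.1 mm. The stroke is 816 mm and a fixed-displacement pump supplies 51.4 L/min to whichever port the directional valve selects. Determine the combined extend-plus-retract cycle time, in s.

Cap-side area A_cap = π/4 × (105 mm)² = 8659 mm^2
Rod-side annular area A_ann = π/4 × (105² − 41.1²) = 7332 mm^2
t_ext = A_cap·L/Q = 8.248 s
t_ret = A_ann·L/Q = 6.984 s
t_cycle = t_ext + t_ret

t ≈ 15.2 s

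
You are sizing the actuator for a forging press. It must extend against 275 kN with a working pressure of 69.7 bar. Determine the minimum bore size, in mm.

D ≈ 224 mm

Extension force acts on the full piston face: F = P × (π/4)D².
D = √(4F / (πP)) = √(4 × 275 kN / (π × 69.7 bar))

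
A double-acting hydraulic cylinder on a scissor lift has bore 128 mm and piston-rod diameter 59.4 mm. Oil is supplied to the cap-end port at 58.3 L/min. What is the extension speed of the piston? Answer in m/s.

Cap-side area A_cap = π/4 × (128 mm)² = 12870 mm^2
v = Q / A

v ≈ 0.0755 m/s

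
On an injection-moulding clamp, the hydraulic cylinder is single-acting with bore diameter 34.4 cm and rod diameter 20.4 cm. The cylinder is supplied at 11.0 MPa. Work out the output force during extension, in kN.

Cap-side area A_cap = π/4 × (34.4 cm)² = 929.4 cm^2
F = P × A_cap = 11.0 MPa × A_cap

F ≈ 1020 kN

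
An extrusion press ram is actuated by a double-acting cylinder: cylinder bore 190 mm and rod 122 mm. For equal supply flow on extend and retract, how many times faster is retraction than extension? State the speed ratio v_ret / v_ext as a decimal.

v_ret/v_ext ≈ 1.70

Cap-side area A_cap = π/4 × (190 mm)² = 28350 mm^2
Rod-side annular area A_ann = π/4 × (190² − 122²) = 16660 mm^2
For equal Q, v ∝ 1/A, so v_ret/v_ext = A_cap/A_ann.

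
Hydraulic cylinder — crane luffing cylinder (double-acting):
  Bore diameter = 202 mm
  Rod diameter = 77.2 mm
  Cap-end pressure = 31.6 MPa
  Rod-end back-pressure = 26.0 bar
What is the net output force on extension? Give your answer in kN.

Cap-side area A_cap = π/4 × (202 mm)² = 32050 mm^2
Rod-side annular area A_ann = π/4 × (202² − 77.2²) = 27370 mm^2
Net thrust = P_cap·A_cap − P_rod·A_ann = 1013 kN − 71.15 kN

F ≈ 942 kN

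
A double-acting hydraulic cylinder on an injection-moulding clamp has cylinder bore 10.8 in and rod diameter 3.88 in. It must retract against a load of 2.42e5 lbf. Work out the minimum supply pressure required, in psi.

Rod-side annular area A_ann = π/4 × (10.8² − 3.88²) = 79.79 in^2
Retraction: pressure acts on the annular area.
P = F / A = 2.42e5 lbf / A

P ≈ 3030 psi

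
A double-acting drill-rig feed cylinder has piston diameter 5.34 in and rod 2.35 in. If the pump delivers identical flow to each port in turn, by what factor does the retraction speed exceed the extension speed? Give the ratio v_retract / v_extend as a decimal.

v_ret/v_ext ≈ 1.24

Cap-side area A_cap = π/4 × (5.34 in)² = 22.40 in^2
Rod-side annular area A_ann = π/4 × (5.34² − 2.35²) = 18.06 in^2
For equal Q, v ∝ 1/A, so v_ret/v_ext = A_cap/A_ann.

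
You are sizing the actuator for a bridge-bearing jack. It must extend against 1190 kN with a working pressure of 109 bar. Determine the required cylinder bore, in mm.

Extension force acts on the full piston face: F = P × (π/4)D².
D = √(4F / (πP)) = √(4 × 1190 kN / (π × 109 bar))

D ≈ 373 mm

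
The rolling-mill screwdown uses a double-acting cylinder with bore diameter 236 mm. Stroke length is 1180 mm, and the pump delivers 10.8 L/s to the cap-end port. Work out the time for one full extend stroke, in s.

t ≈ 4.78 s

Cap-side area A_cap = π/4 × (236 mm)² = 43740 mm^2
Swept volume V = A × L; t = V / Q = A·L / Q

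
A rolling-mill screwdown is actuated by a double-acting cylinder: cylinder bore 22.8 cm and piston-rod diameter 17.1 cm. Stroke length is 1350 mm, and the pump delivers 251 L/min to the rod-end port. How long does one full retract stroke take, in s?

Rod-side annular area A_ann = π/4 × (22.8² − 17.1²) = 178.6 cm^2
Swept volume V = A × L; t = V / Q = A·L / Q

t ≈ 5.76 s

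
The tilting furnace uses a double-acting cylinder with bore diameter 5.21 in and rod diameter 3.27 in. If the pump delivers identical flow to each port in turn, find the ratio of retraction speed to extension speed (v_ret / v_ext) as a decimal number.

Cap-side area A_cap = π/4 × (5.21 in)² = 21.32 in^2
Rod-side annular area A_ann = π/4 × (5.21² − 3.27²) = 12.92 in^2
For equal Q, v ∝ 1/A, so v_ret/v_ext = A_cap/A_ann.

v_ret/v_ext ≈ 1.65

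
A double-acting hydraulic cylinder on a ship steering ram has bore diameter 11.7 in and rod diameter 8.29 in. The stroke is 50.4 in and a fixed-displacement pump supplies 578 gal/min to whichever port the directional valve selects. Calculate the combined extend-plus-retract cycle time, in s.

t ≈ 3.65 s

Cap-side area A_cap = π/4 × (11.7 in)² = 107.5 in^2
Rod-side annular area A_ann = π/4 × (11.7² − 8.29²) = 53.54 in^2
t_ext = A_cap·L/Q = 2.435 s
t_ret = A_ann·L/Q = 1.213 s
t_cycle = t_ext + t_ret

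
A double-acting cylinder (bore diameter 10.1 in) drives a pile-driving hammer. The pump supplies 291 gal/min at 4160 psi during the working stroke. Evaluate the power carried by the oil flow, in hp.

Hydraulic power = P × Q

W ≈ 706 hp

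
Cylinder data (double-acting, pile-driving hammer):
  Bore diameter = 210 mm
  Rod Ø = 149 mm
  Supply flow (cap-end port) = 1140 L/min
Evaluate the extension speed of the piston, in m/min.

Cap-side area A_cap = π/4 × (210 mm)² = 34640 mm^2
v = Q / A

v ≈ 32.9 m/min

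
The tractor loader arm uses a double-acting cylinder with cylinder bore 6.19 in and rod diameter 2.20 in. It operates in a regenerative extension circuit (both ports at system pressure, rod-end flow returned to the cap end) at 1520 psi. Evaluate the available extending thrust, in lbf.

With equal pressure on both faces, forces on the annular region cancel; the net push is pressure × rod cross-section.
Rod cross-section A_rod = π/4 × (2.20 in)² = 3.801 in^2
F = P × A_rod

F ≈ 5780 lbf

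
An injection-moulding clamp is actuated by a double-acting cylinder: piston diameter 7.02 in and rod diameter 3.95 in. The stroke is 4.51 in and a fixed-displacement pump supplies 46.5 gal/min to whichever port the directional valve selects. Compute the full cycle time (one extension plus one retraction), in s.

t ≈ 1.64 s

Cap-side area A_cap = π/4 × (7.02 in)² = 38.70 in^2
Rod-side annular area A_ann = π/4 × (7.02² − 3.95²) = 26.45 in^2
t_ext = A_cap·L/Q = 0.9751 s
t_ret = A_ann·L/Q = 0.6663 s
t_cycle = t_ext + t_ret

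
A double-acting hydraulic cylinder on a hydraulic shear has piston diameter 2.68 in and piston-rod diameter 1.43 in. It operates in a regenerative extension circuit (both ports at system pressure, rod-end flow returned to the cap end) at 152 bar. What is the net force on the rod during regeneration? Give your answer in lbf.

F ≈ 3540 lbf

With equal pressure on both faces, forces on the annular region cancel; the net push is pressure × rod cross-section.
Rod cross-section A_rod = π/4 × (1.43 in)² = 1.606 in^2
F = P × A_rod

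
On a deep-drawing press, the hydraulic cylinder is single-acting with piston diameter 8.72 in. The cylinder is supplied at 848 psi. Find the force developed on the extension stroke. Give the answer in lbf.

Cap-side area A_cap = π/4 × (8.72 in)² = 59.72 in^2
F = P × A_cap = 848 psi × A_cap

F ≈ 50600 lbf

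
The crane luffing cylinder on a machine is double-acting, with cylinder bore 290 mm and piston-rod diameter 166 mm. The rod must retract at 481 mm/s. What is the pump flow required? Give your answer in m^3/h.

Rod-side annular area A_ann = π/4 × (290² − 166²) = 44410 mm^2
Q = A × v

Q ≈ 76.9 m^3/h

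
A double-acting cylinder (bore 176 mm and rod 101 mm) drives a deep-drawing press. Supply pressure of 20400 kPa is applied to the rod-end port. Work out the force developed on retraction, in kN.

F ≈ 333 kN

Rod-side annular area A_ann = π/4 × (176² − 101²) = 16320 mm^2
On retraction the pressure acts on the annular area (bore minus rod).
F = P × A_ann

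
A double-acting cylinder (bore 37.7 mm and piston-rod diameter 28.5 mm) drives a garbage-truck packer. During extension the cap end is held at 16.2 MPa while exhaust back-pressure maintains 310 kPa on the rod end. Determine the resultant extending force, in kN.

Cap-side area A_cap = π/4 × (37.7 mm)² = 1116 mm^2
Rod-side annular area A_ann = π/4 × (37.7² − 28.5²) = 478.3 mm^2
Net thrust = P_cap·A_cap − P_rod·A_ann = 18.08 kN − 0.1483 kN

F ≈ 17.9 kN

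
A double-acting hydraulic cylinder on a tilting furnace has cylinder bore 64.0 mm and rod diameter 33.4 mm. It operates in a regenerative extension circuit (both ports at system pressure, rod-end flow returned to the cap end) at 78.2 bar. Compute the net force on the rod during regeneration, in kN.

With equal pressure on both faces, forces on the annular region cancel; the net push is pressure × rod cross-section.
Rod cross-section A_rod = π/4 × (33.4 mm)² = 876.2 mm^2
F = P × A_rod

F ≈ 6.85 kN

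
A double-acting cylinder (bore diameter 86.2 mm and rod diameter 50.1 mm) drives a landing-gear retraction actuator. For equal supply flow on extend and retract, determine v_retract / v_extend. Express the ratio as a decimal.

v_ret/v_ext ≈ 1.51

Cap-side area A_cap = π/4 × (86.2 mm)² = 5836 mm^2
Rod-side annular area A_ann = π/4 × (86.2² − 50.1²) = 3864 mm^2
For equal Q, v ∝ 1/A, so v_ret/v_ext = A_cap/A_ann.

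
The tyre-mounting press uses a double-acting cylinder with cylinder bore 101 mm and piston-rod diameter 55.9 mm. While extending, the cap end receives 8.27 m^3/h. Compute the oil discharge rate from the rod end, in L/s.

Q_out ≈ 1.59 L/s

Cap-side area A_cap = π/4 × (101 mm)² = 8012 mm^2
Rod-side annular area A_ann = π/4 × (101² − 55.9²) = 5558 mm^2
Piston speed v = Q_in/A_cap; rod-end outflow Q_out = v × A_ann = Q_in × A_ann/A_cap.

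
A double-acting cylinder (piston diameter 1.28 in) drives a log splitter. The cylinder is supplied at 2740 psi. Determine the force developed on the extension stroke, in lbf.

Cap-side area A_cap = π/4 × (1.28 in)² = 1.287 in^2
F = P × A_cap = 2740 psi × A_cap

F ≈ 3530 lbf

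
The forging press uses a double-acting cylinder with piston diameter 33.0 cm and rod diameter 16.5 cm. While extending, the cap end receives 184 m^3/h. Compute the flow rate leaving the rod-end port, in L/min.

Cap-side area A_cap = π/4 × (33.0 cm)² = 855.3 cm^2
Rod-side annular area A_ann = π/4 × (33.0² − 16.5²) = 641.5 cm^2
Piston speed v = Q_in/A_cap; rod-end outflow Q_out = v × A_ann = Q_in × A_ann/A_cap.

Q_out ≈ 2300 L/min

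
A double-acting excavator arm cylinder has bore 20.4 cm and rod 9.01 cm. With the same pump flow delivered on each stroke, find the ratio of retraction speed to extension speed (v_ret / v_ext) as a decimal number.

v_ret/v_ext ≈ 1.24

Cap-side area A_cap = π/4 × (20.4 cm)² = 326.9 cm^2
Rod-side annular area A_ann = π/4 × (20.4² − 9.01²) = 263.1 cm^2
For equal Q, v ∝ 1/A, so v_ret/v_ext = A_cap/A_ann.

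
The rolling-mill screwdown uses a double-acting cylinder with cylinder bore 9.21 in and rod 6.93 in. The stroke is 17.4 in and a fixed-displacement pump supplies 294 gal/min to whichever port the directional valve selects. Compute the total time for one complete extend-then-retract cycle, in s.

t ≈ 1.47 s

Cap-side area A_cap = π/4 × (9.21 in)² = 66.62 in^2
Rod-side annular area A_ann = π/4 × (9.21² − 6.93²) = 28.90 in^2
t_ext = A_cap·L/Q = 1.024 s
t_ret = A_ann·L/Q = 0.4443 s
t_cycle = t_ext + t_ret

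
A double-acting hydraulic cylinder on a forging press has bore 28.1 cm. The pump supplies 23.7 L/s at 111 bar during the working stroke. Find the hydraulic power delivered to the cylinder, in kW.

W ≈ 263 kW

Hydraulic power = P × Q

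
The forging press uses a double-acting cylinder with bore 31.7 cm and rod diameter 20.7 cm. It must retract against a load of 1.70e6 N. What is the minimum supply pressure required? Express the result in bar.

P ≈ 376 bar

Rod-side annular area A_ann = π/4 × (31.7² − 20.7²) = 452.7 cm^2
Retraction: pressure acts on the annular area.
P = F / A = 1.70e6 N / A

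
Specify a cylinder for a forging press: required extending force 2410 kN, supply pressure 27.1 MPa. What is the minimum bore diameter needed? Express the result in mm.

D ≈ 336 mm

Extension force acts on the full piston face: F = P × (π/4)D².
D = √(4F / (πP)) = √(4 × 2410 kN / (π × 27.1 MPa))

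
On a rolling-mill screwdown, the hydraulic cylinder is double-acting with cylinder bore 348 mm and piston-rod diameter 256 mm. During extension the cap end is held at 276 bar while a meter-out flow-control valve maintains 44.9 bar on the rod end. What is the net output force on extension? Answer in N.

F ≈ 2.43e6 N

Cap-side area A_cap = π/4 × (348 mm)² = 95110 mm^2
Rod-side annular area A_ann = π/4 × (348² − 256²) = 43640 mm^2
Net thrust = P_cap·A_cap − P_rod·A_ann = 2.625e6 N − 1.960e5 N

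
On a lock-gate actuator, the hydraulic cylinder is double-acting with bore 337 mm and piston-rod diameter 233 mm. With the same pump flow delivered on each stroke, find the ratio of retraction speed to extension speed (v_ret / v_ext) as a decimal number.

v_ret/v_ext ≈ 1.92

Cap-side area A_cap = π/4 × (337 mm)² = 89200 mm^2
Rod-side annular area A_ann = π/4 × (337² − 233²) = 46560 mm^2
For equal Q, v ∝ 1/A, so v_ret/v_ext = A_cap/A_ann.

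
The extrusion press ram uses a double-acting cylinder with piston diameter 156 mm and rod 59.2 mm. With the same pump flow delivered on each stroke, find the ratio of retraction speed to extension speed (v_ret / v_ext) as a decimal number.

v_ret/v_ext ≈ 1.17

Cap-side area A_cap = π/4 × (156 mm)² = 19110 mm^2
Rod-side annular area A_ann = π/4 × (156² − 59.2²) = 16360 mm^2
For equal Q, v ∝ 1/A, so v_ret/v_ext = A_cap/A_ann.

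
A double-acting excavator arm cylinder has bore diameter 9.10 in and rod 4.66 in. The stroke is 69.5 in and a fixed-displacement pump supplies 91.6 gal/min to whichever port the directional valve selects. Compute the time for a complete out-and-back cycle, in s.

t ≈ 22.3 s

Cap-side area A_cap = π/4 × (9.10 in)² = 65.04 in^2
Rod-side annular area A_ann = π/4 × (9.10² − 4.66²) = 47.98 in^2
t_ext = A_cap·L/Q = 12.82 s
t_ret = A_ann·L/Q = 9.456 s
t_cycle = t_ext + t_ret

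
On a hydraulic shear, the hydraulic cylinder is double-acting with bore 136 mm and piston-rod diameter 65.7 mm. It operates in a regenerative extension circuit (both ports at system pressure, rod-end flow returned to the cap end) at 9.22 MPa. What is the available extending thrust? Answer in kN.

F ≈ 31.3 kN

With equal pressure on both faces, forces on the annular region cancel; the net push is pressure × rod cross-section.
Rod cross-section A_rod = π/4 × (65.7 mm)² = 3390 mm^2
F = P × A_rod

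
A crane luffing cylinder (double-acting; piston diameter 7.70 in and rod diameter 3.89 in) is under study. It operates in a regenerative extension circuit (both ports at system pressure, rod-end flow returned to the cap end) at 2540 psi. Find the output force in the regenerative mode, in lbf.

F ≈ 30200 lbf

With equal pressure on both faces, forces on the annular region cancel; the net push is pressure × rod cross-section.
Rod cross-section A_rod = π/4 × (3.89 in)² = 11.88 in^2
F = P × A_rod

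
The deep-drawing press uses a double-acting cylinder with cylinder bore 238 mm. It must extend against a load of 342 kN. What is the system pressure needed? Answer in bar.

Cap-side area A_cap = π/4 × (238 mm)² = 44490 mm^2
P = F / A = 342 kN / A

P ≈ 76.9 bar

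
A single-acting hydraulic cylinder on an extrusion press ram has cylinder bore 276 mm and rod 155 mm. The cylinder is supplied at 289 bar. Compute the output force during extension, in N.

Cap-side area A_cap = π/4 × (276 mm)² = 59830 mm^2
F = P × A_cap = 289 bar × A_cap

F ≈ 1.73e6 N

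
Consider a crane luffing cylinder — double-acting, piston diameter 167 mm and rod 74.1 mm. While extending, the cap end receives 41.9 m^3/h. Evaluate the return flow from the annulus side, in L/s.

Q_out ≈ 9.35 L/s

Cap-side area A_cap = π/4 × (167 mm)² = 21900 mm^2
Rod-side annular area A_ann = π/4 × (167² − 74.1²) = 17590 mm^2
Piston speed v = Q_in/A_cap; rod-end outflow Q_out = v × A_ann = Q_in × A_ann/A_cap.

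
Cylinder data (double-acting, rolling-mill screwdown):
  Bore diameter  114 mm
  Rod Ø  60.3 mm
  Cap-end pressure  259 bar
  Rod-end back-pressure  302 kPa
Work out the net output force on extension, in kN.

Cap-side area A_cap = π/4 × (114 mm)² = 10210 mm^2
Rod-side annular area A_ann = π/4 × (114² − 60.3²) = 7351 mm^2
Net thrust = P_cap·A_cap − P_rod·A_ann = 264.4 kN − 2.220 kN

F ≈ 262 kN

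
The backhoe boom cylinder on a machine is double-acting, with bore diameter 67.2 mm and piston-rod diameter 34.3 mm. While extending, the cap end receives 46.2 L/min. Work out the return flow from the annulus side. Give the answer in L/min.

Cap-side area A_cap = π/4 × (67.2 mm)² = 3547 mm^2
Rod-side annular area A_ann = π/4 × (67.2² − 34.3²) = 2623 mm^2
Piston speed v = Q_in/A_cap; rod-end outflow Q_out = v × A_ann = Q_in × A_ann/A_cap.

Q_out ≈ 34.2 L/min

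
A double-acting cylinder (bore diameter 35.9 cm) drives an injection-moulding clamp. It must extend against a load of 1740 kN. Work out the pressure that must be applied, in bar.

Cap-side area A_cap = π/4 × (35.9 cm)² = 1012 cm^2
P = F / A = 1740 kN / A

P ≈ 172 bar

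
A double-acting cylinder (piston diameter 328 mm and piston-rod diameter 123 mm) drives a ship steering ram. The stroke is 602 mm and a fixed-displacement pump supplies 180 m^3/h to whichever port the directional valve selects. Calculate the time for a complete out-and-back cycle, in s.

Cap-side area A_cap = π/4 × (328 mm)² = 84500 mm^2
Rod-side annular area A_ann = π/4 × (328² − 123²) = 72610 mm^2
t_ext = A_cap·L/Q = 1.017 s
t_ret = A_ann·L/Q = 0.8743 s
t_cycle = t_ext + t_ret

t ≈ 1.89 s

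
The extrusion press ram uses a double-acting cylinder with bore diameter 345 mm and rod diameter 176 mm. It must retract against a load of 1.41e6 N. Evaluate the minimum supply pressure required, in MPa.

Rod-side annular area A_ann = π/4 × (345² − 176²) = 69150 mm^2
Retraction: pressure acts on the annular area.
P = F / A = 1.41e6 N / A

P ≈ 20.4 MPa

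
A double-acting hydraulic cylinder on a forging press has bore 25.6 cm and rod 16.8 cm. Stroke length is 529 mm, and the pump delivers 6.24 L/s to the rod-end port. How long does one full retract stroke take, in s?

t ≈ 2.48 s

Rod-side annular area A_ann = π/4 × (25.6² − 16.8²) = 293.0 cm^2
Swept volume V = A × L; t = V / Q = A·L / Q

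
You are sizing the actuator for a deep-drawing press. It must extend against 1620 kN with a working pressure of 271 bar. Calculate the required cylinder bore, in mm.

Extension force acts on the full piston face: F = P × (π/4)D².
D = √(4F / (πP)) = √(4 × 1620 kN / (π × 271 bar))

D ≈ 276 mm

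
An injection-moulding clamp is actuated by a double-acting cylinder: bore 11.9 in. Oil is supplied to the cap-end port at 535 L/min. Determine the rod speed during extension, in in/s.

v ≈ 4.89 in/s

Cap-side area A_cap = π/4 × (11.9 in)² = 111.2 in^2
v = Q / A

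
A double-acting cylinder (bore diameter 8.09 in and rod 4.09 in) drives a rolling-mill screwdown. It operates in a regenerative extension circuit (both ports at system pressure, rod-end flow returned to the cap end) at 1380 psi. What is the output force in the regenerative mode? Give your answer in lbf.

With equal pressure on both faces, forces on the annular region cancel; the net push is pressure × rod cross-section.
Rod cross-section A_rod = π/4 × (4.09 in)² = 13.14 in^2
F = P × A_rod

F ≈ 18100 lbf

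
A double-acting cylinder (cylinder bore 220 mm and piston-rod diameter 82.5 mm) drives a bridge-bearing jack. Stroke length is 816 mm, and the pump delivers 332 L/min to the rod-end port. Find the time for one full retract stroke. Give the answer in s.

Rod-side annular area A_ann = π/4 × (220² − 82.5²) = 32670 mm^2
Swept volume V = A × L; t = V / Q = A·L / Q

t ≈ 4.82 s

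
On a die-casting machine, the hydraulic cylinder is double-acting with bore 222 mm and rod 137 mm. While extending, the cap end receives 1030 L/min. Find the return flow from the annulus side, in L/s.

Q_out ≈ 10.6 L/s

Cap-side area A_cap = π/4 × (222 mm)² = 38710 mm^2
Rod-side annular area A_ann = π/4 × (222² − 137²) = 23970 mm^2
Piston speed v = Q_in/A_cap; rod-end outflow Q_out = v × A_ann = Q_in × A_ann/A_cap.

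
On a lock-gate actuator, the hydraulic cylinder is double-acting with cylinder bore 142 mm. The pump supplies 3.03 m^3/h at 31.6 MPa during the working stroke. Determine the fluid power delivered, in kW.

Hydraulic power = P × Q

W ≈ 26.6 kW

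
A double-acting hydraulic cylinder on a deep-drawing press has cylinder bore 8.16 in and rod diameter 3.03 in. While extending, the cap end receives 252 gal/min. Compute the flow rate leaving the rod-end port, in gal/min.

Cap-side area A_cap = π/4 × (8.16 in)² = 52.30 in^2
Rod-side annular area A_ann = π/4 × (8.16² − 3.03²) = 45.09 in^2
Piston speed v = Q_in/A_cap; rod-end outflow Q_out = v × A_ann = Q_in × A_ann/A_cap.

Q_out ≈ 217 gal/min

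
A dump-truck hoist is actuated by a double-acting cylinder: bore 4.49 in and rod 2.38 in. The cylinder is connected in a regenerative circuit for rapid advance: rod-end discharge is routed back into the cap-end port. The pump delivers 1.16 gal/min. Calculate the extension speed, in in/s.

In regeneration the rod-end outflow joins the pump flow into the cap end, so the net volume the pump must supply per unit advance equals the rod cross-section area.
Rod cross-section A_rod = π/4 × (2.38 in)² = 4.449 in^2
v = Q_pump / A_rod

v ≈ 1.00 in/s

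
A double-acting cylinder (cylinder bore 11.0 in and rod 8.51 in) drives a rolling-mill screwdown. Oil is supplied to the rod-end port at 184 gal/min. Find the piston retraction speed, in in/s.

Rod-side annular area A_ann = π/4 × (11.0² − 8.51²) = 38.15 in^2
Flow into the rod-end port fills the annular volume.
v = Q / A

v ≈ 18.6 in/s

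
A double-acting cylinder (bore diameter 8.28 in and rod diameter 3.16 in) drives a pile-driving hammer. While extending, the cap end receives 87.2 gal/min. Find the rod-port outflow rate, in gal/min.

Cap-side area A_cap = π/4 × (8.28 in)² = 53.85 in^2
Rod-side annular area A_ann = π/4 × (8.28² − 3.16²) = 46.00 in^2
Piston speed v = Q_in/A_cap; rod-end outflow Q_out = v × A_ann = Q_in × A_ann/A_cap.

Q_out ≈ 74.5 gal/min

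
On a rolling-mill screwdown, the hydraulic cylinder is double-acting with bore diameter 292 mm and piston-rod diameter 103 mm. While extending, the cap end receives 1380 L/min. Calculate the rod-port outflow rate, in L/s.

Cap-side area A_cap = π/4 × (292 mm)² = 66970 mm^2
Rod-side annular area A_ann = π/4 × (292² − 103²) = 58630 mm^2
Piston speed v = Q_in/A_cap; rod-end outflow Q_out = v × A_ann = Q_in × A_ann/A_cap.

Q_out ≈ 20.1 L/s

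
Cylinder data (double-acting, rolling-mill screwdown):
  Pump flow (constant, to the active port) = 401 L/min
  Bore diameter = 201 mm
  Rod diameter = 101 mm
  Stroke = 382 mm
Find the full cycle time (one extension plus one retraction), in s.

t ≈ 3.17 s

Cap-side area A_cap = π/4 × (201 mm)² = 31730 mm^2
Rod-side annular area A_ann = π/4 × (201² − 101²) = 23720 mm^2
t_ext = A_cap·L/Q = 1.814 s
t_ret = A_ann·L/Q = 1.356 s
t_cycle = t_ext + t_ret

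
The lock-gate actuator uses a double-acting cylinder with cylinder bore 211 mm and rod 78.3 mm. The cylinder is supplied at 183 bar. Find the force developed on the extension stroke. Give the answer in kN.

Cap-side area A_cap = π/4 × (211 mm)² = 34970 mm^2
F = P × A_cap = 183 bar × A_cap

F ≈ 640 kN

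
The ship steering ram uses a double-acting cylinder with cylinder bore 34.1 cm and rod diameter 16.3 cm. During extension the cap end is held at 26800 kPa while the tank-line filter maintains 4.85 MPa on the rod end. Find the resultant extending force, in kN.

F ≈ 2110 kN

Cap-side area A_cap = π/4 × (34.1 cm)² = 913.3 cm^2
Rod-side annular area A_ann = π/4 × (34.1² − 16.3²) = 704.6 cm^2
Net thrust = P_cap·A_cap − P_rod·A_ann = 2448 kN − 341.7 kN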